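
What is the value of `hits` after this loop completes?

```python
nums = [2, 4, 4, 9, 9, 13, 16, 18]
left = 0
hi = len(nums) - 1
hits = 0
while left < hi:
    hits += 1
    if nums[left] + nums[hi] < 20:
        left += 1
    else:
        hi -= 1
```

Steps to find pair summing to 20
`hits` takes the values: 0 → 1 → 2 → 3 → 4 → 5 → 6 → 7

Answer: 7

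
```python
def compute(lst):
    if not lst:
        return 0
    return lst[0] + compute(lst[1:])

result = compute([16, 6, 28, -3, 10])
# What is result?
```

16 + 6 + 28 + (-3) + 10 + 0 = 57

Answer: 57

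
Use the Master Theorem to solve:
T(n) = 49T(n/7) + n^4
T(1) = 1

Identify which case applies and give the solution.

a=49, b=7, f(n)=n^4. log_7(49) = 2. Since c=4 > 2 and the regularity condition holds (49(n/7)^4 = (49/7^4)n^4 with 49/7^4 < 1), Case 3 applies: T(n) = Θ(f(n)) = O(n^4).

Answer: O(n^4) - Case 3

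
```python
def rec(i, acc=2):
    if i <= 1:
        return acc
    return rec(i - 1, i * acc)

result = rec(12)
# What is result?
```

Accumulator trace (n, acc): (12, 2) -> (11, 24) -> (10, 264) -> (9, 2640) -> (8, 23760) -> (7, 190080) -> (6, 1330560) -> (5, 7983360) -> (4, 39916800) -> (3, 159667200) -> (2, 479001600) -> (1, 958003200) -> return 958003200

Answer: 958003200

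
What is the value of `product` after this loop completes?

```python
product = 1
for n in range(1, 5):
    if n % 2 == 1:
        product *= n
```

Product of odd numbers 1 to 4
`product` takes the values: 1 → 3

Answer: 3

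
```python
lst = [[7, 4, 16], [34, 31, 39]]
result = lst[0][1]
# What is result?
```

Trace:
`lst = [[7, 4, 16], [34, 31, 39]]` → lst = [[7, 4, 16], [34, 31, 39]]
`result = lst[0][1]` → result = 4
So result = 4

Answer: 4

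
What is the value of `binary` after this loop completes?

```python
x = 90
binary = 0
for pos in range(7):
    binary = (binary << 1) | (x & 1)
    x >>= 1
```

Reverse lowest 7 bits of 90
`binary` takes the values: 0 → 1 → 2 → 5 → 11 → 22 → 45

Answer: 45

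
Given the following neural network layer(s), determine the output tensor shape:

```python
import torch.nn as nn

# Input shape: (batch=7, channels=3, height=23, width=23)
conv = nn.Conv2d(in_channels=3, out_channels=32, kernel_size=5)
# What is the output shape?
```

Input: (7, 3, 23, 23) -> Output: (7, 32, 19, 19)

Answer: (7, 32, 19, 19)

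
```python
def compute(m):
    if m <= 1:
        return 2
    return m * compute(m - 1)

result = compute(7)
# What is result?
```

compute(7) = 7 * 6 * 5 * 4 * 3 * 2 * 2 = 10080

Answer: 10080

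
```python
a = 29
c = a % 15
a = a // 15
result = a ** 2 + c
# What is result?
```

Trace:
`a = 29` → a = 29
`c = a % 15` → c = 14
`a = a // 15` → a = 1
`result = a ** 2 + c` → result = 15
So result = 15

Answer: 15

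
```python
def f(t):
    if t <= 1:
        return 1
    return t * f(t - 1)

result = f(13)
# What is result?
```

f(13) = 13 * 12 * 11 * 10 * 9 * 8 * 7 * 6 * 5 * 4 * 3 * 2 * 1 = 6227020800

Answer: 6227020800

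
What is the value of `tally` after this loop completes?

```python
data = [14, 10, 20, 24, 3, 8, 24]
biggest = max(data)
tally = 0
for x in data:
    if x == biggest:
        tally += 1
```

Count of max value 24 in [14, 10, 20, 24, 3, 8, 24]
`tally` takes the values: 0 → 1 → 2

Answer: 2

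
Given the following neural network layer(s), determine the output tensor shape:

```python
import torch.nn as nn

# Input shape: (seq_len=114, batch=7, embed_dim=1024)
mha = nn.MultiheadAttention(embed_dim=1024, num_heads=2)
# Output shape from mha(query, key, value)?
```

Input: (114, 7, 1024) -> Output: (114, 7, 1024)

Answer: (114, 7, 1024)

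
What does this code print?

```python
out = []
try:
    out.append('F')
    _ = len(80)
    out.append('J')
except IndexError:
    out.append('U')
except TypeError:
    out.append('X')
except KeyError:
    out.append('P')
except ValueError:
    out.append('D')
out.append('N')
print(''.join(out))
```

Execution trace: 'F' (try body) → 'X' (except TypeError) → 'N' (after the try/except). Output: FXN

Answer: FXN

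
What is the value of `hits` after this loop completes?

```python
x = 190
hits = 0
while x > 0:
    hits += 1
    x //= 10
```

Count digits by repeated division by 10
`hits` takes the values: 0 → 1 → 2 → 3

Answer: 3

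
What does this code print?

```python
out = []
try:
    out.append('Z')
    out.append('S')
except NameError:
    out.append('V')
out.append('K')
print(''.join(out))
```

Execution trace: 'Z' (try body) → 'S' (try body, no exception) → 'K' (after the try/except). Output: ZSK

Answer: ZSK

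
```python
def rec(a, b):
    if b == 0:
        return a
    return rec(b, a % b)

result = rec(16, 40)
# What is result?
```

rec(16, 40) -> rec(40, 16) -> rec(16, 8) -> rec(8, 0) -> 8

Answer: 8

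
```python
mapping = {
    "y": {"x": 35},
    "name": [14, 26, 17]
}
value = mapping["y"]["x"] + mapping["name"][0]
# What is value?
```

Trace:
`mapping = { ...` → mapping = {'y': {'x': 35}, 'name': [14, 26, 17]}
`value = mapping["y"]["x"] + mapping["name"][0]` → value = 49
So value = 49

Answer: 49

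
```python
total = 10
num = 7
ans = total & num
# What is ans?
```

Trace:
`total = 10` → total = 10
`num = 7` → num = 7
`ans = total & num` → ans = 2
So ans = 2

Answer: 2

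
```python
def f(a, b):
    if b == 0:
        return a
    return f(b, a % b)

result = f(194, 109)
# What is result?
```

f(194, 109) -> f(109, 85) -> f(85, 24) -> f(24, 13) -> f(13, 11) -> f(11, 2) -> f(2, 1) -> f(1, 0) -> 1

Answer: 1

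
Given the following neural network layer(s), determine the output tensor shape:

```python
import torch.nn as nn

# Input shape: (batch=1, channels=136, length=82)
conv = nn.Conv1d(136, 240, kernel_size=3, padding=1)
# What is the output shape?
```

Input: (1, 136, 82) -> Output: (1, 240, 82)

Answer: (1, 240, 82)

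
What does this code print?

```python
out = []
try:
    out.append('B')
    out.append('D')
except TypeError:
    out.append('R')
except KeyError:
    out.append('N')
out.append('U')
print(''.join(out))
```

Execution trace: 'B' (try body) → 'D' (try body, no exception) → 'U' (after the try/except). Output: BDU

Answer: BDU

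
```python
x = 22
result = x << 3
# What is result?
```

Trace:
`x = 22` → x = 22
`result = x << 3` → result = 176
So result = 176

Answer: 176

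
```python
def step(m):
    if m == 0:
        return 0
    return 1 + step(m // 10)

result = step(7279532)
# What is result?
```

Count of digits of 7279532: 7

Answer: 7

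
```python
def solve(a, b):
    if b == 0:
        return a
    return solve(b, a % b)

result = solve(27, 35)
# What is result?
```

solve(27, 35) -> solve(35, 27) -> solve(27, 8) -> solve(8, 3) -> solve(3, 2) -> solve(2, 1) -> solve(1, 0) -> 1

Answer: 1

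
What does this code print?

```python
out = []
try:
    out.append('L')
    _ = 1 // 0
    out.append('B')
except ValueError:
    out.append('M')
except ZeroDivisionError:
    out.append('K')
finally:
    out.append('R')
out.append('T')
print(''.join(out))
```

Execution trace: 'L' (try body) → 'K' (except ZeroDivisionError) → 'R' (finally) → 'T' (after the try/except). Output: LKRT

Answer: LKRT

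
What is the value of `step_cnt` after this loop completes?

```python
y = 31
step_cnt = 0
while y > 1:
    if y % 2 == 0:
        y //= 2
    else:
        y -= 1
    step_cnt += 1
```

Steps to reduce 31 to 1
`step_cnt` takes the values: 0 → 1 → 2 → 3 → 4 → 5 → 6 → 7 → 8

Answer: 8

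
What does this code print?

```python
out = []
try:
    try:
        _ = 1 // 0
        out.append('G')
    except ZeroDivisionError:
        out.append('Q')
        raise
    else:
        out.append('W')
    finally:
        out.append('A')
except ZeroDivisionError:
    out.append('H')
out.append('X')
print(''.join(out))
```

Execution trace: 'Q' (inner except ZeroDivisionError) → 'A' (inner finally) → 'H' (outer except ZeroDivisionError) → 'X' (after the try/except). Output: QAHX

Answer: QAHX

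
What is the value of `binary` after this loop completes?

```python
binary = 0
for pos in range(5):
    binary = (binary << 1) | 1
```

Build 5 consecutive 1-bits: 0b11111
`binary` takes the values: 0 → 1 → 3 → 7 → 15 → 31

Answer: 31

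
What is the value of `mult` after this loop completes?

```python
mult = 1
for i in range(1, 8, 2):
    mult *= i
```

Product of 1, 3, 5, ... up to 7
`mult` takes the values: 1 → 3 → 15 → 105

Answer: 105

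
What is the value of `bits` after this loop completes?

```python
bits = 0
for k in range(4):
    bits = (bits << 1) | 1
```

Build 4 consecutive 1-bits: 0b1111
`bits` takes the values: 0 → 1 → 3 → 7 → 15

Answer: 15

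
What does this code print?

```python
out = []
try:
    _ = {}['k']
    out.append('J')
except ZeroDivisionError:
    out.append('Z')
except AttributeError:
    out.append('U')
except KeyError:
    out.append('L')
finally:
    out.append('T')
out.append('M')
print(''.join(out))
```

Execution trace: 'L' (except KeyError) → 'T' (finally) → 'M' (after the try/except). Output: LTM

Answer: LTM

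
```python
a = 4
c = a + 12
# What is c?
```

Trace:
`a = 4` → a = 4
`c = a + 12` → c = 16
So c = 16

Answer: 16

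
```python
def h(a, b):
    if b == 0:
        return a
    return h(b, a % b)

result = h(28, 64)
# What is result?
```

h(28, 64) -> h(64, 28) -> h(28, 8) -> h(8, 4) -> h(4, 0) -> 4

Answer: 4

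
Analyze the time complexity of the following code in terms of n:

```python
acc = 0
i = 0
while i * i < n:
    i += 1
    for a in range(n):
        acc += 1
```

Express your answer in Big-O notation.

Each loop level contributes: √n × n. Multiplying the contributions gives O(n√n).

Answer: O(n√n)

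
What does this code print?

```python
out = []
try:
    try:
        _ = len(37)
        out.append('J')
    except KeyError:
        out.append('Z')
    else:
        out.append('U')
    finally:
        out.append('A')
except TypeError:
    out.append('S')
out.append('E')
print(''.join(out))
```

Execution trace: 'A' (finally) → 'S' (outer except TypeError) → 'E' (after the try/except). Output: ASE

Answer: ASE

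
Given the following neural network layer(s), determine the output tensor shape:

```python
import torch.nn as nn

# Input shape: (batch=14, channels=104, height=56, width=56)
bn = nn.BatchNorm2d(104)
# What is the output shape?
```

Input: (14, 104, 56, 56) -> Output: (14, 104, 56, 56)

Answer: (14, 104, 56, 56)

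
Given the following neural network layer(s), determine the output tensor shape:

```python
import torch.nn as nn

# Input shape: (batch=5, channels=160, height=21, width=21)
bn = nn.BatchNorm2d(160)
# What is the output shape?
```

Input: (5, 160, 21, 21) -> Output: (5, 160, 21, 21)

Answer: (5, 160, 21, 21)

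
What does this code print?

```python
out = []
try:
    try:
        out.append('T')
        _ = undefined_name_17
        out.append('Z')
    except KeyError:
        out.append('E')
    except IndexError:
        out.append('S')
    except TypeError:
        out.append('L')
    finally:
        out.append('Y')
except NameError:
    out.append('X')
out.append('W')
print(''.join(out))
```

Execution trace: 'T' (try body) → 'Y' (finally) → 'X' (outer except NameError) → 'W' (after the try/except). Output: TYXW

Answer: TYXW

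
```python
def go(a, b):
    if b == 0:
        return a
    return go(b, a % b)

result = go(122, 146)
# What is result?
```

go(122, 146) -> go(146, 122) -> go(122, 24) -> go(24, 2) -> go(2, 0) -> 2

Answer: 2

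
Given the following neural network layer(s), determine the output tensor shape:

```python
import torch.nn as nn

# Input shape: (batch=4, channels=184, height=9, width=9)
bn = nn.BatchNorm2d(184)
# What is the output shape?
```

Input: (4, 184, 9, 9) -> Output: (4, 184, 9, 9)

Answer: (4, 184, 9, 9)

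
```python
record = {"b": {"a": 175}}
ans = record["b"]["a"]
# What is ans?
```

Trace:
`record = {"b": {"a": 175}}` → record = {'b': {'a': 175}}
`ans = record["b"]["a"]` → ans = 175
So ans = 175

Answer: 175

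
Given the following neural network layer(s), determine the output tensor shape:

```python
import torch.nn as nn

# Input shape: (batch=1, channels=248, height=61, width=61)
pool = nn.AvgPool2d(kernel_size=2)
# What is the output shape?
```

Input: (1, 248, 61, 61) -> Output: (1, 248, 30, 30)

Answer: (1, 248, 30, 30)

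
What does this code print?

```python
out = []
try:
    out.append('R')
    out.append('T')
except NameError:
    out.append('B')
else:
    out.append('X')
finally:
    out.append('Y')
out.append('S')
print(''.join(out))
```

Execution trace: 'R' (try body) → 'T' (try body, no exception) → 'X' (else) → 'Y' (finally) → 'S' (after the try/except). Output: RTXYS

Answer: RTXYS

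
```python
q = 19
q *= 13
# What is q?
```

Trace:
`q = 19` → q = 19
`q *= 13` → q = 247
So q = 247

Answer: 247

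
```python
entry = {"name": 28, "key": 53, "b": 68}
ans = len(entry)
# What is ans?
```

Trace:
`entry = {"name": 28, "key": 53, "b": 68}` → entry = {'name': 28, 'key': 53, 'b': 68}
`ans = len(entry)` → ans = 3
So ans = 3

Answer: 3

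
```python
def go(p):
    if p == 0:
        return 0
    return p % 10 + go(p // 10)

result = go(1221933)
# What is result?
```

Sum of digits of 1221933: 3 + 3 + 9 + 1 + 2 + 2 + 1 = 21

Answer: 21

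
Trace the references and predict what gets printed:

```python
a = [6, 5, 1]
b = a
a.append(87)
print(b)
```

Key concept: basic list aliasing.
Step by step:
`a = [6, 5, 1]` → a = [6, 5, 1]
`b = a` → b = [6, 5, 1] (same object as a)
`a.append(87)` → a = [6, 5, 1, 87] (same object as b); b = [6, 5, 1, 87] (same object as a)
`print(b)` → prints [6, 5, 1, 87]

Answer: [6, 5, 1, 87]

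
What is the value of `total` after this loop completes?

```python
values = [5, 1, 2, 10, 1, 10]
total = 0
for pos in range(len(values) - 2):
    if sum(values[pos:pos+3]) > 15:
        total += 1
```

Count windows with sum > 15
`total` takes the values: 0 → 1

Answer: 1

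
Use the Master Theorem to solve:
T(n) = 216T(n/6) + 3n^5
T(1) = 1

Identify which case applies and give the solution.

a=216, b=6, f(n)=3n^5. log_6(216) = 3. Since c=5 > 3 and the regularity condition holds (216(n/6)^5 = (216/6^5)n^5 with 216/6^5 < 1), Case 3 applies: T(n) = Θ(f(n)) = O(n^5).

Answer: O(n^5) - Case 3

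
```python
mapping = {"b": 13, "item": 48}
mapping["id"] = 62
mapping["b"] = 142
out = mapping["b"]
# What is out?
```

Trace:
`mapping = {"b": 13, "item": 48}` → mapping = {'b': 13, 'item': 48}
`mapping["id"] = 62` → mapping = {'b': 13, 'item': 48, 'id': 62}
`mapping["b"] = 142` → mapping = {'b': 142, 'item': 48, 'id': 62}
`out = mapping["b"]` → out = 142
So out = 142

Answer: 142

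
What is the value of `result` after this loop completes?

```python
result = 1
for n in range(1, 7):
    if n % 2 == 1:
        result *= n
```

Product of odd numbers 1 to 6
`result` takes the values: 1 → 3 → 15

Answer: 15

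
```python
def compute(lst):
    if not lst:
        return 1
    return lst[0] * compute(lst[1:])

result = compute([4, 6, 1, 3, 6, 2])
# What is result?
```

Product over [4, 6, 1, 3, 6, 2] = 4 * 6 * 1 * 3 * 6 * 2 = 864

Answer: 864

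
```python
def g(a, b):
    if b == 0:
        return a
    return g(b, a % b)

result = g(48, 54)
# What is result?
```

g(48, 54) -> g(54, 48) -> g(48, 6) -> g(6, 0) -> 6

Answer: 6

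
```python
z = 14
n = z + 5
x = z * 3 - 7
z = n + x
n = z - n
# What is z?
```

Trace:
`z = 14` → z = 14
`n = z + 5` → n = 19
`x = z * 3 - 7` → x = 35
`z = n + x` → z = 54
`n = z - n` → n = 35
So z = 54

Answer: 54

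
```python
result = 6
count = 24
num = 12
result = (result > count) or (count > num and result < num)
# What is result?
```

Trace:
`result = 6` → result = 6
`count = 24` → count = 24
`num = 12` → num = 12
`result = (result > count) or (count > num and result < num)` → result = True
So result = True

Answer: True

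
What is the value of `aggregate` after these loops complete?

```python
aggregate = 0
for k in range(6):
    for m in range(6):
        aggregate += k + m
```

Sum of all k+m for k,m in 6x6
`aggregate` takes the values: 0 → 1 → 3 → 6 → 10 → 15 → 16 → 18 → 21 → 25 → 30 → 36 → 38 → 41 → 45 → 50 → 56 → 63 → 66 → 70 → 75 → 81 → 88 → 96 → 100 → 105 → 111 → 118 → 126 → 135 → 140 → 146 → 153 → 161 → 170 → 180

Answer: 180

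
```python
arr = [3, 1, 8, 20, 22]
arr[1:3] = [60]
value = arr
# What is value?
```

Trace:
`arr = [3, 1, 8, 20, 22]` → arr = [3, 1, 8, 20, 22]
`arr[1:3] = [60]` → arr = [3, 60, 20, 22]
`value = arr` → value = [3, 60, 20, 22]
So value = [3, 60, 20, 22]

Answer: [3, 60, 20, 22]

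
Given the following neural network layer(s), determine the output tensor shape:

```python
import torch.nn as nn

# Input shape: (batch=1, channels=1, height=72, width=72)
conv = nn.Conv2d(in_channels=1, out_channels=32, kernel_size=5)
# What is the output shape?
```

Input: (1, 1, 72, 72) -> Output: (1, 32, 68, 68)

Answer: (1, 32, 68, 68)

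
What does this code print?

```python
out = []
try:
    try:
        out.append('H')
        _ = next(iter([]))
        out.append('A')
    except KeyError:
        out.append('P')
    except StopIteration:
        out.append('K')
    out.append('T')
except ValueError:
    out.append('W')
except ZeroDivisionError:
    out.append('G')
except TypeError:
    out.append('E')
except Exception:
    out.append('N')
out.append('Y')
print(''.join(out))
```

Execution trace: 'H' (inner try body) → 'K' (inner except StopIteration) → 'T' (try body, no exception) → 'Y' (after the try/except). Output: HKTY

Answer: HKTY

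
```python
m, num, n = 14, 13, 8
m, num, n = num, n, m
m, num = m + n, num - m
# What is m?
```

Trace:
`m, num, n = 14, 13, 8` → m = 14; num = 13; n = 8
`m, num, n = num, n, m` → m = 13; num = 8; n = 14
`m, num = m + n, num - m` → m = 27; num = -5
So m = 27

Answer: 27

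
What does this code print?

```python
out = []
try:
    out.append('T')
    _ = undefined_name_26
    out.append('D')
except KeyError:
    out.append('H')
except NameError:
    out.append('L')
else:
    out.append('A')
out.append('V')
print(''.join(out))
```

Execution trace: 'T' (try body) → 'L' (except NameError) → 'V' (after the try/except). Output: TLV

Answer: TLV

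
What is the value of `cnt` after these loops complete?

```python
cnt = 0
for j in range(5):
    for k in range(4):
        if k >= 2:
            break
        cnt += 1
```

Inner breaks at 2, outer runs 5 times
`cnt` takes the values: 0 → 1 → 2 → 3 → 4 → 5 → 6 → 7 → 8 → 9 → 10

Answer: 10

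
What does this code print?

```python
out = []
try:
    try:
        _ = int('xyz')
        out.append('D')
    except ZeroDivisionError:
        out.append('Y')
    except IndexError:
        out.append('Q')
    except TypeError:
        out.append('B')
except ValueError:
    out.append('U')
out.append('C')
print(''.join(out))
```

Execution trace: 'U' (outer except ValueError) → 'C' (after the try/except). Output: UC

Answer: UC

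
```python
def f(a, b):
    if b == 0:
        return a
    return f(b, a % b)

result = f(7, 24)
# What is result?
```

f(7, 24) -> f(24, 7) -> f(7, 3) -> f(3, 1) -> f(1, 0) -> 1

Answer: 1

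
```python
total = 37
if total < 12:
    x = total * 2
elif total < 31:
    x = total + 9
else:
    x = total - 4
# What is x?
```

Trace:
`total = 37` → total = 37
`if total < 12: ...` → total < 12 is False, total < 31 is False, take else branch → x = 33
So x = 33

Answer: 33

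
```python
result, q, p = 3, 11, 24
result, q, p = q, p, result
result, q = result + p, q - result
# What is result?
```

Trace:
`result, q, p = 3, 11, 24` → result = 3; q = 11; p = 24
`result, q, p = q, p, result` → result = 11; q = 24; p = 3
`result, q = result + p, q - result` → result = 14; q = 13
So result = 14

Answer: 14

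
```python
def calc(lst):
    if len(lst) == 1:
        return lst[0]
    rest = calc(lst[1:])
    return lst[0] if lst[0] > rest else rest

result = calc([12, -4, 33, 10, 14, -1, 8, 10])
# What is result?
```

Recursive max over [12, -4, 33, 10, 14, -1, 8, 10] = 33

Answer: 33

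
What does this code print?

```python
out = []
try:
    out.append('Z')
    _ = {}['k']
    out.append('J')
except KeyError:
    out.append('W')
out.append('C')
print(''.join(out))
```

Execution trace: 'Z' (try body) → 'W' (except KeyError) → 'C' (after the try/except). Output: ZWC

Answer: ZWC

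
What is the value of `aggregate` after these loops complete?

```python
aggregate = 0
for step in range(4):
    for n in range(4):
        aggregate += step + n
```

Sum of all step+n for step,n in 4x4
`aggregate` takes the values: 0 → 1 → 3 → 6 → 7 → 9 → 12 → 16 → 18 → 21 → 25 → 30 → 33 → 37 → 42 → 48

Answer: 48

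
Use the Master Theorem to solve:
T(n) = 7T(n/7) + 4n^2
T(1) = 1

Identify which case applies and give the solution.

a=7, b=7, f(n)=4n^2. log_7(7) = 1. Since c=2 > 1 and the regularity condition holds (7(n/7)^2 = (7/7^2)n^2 with 7/7^2 < 1), Case 3 applies: T(n) = Θ(f(n)) = O(n^2).

Answer: O(n^2) - Case 3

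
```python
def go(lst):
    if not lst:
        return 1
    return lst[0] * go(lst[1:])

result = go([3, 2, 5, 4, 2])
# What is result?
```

Product over [3, 2, 5, 4, 2] = 3 * 2 * 5 * 4 * 2 = 240

Answer: 240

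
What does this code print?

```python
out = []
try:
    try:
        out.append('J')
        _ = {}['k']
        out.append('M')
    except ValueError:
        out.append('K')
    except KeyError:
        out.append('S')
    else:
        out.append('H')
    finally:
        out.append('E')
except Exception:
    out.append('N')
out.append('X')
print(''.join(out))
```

Execution trace: 'J' (inner try body) → 'S' (inner except KeyError) → 'E' (inner finally) → 'X' (after the try/except). Output: JSEX

Answer: JSEX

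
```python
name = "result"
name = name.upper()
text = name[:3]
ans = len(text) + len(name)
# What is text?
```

Trace:
`name = "result"` → name = 'result'
`name = name.upper()` → name = 'RESULT'
`text = name[:3]` → text = 'RES'
`ans = len(text) + len(name)` → ans = 9
So text = 'RES'

Answer: 'RES'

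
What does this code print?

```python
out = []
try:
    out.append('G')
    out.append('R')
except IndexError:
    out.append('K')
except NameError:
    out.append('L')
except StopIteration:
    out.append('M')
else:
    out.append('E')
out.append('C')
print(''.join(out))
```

Execution trace: 'G' (try body) → 'R' (try body, no exception) → 'E' (else) → 'C' (after the try/except). Output: GREC

Answer: GREC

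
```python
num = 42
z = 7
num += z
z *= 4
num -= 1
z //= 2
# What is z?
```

Trace:
`num = 42` → num = 42
`z = 7` → z = 7
`num += z` → num = 49
`z *= 4` → z = 28
`num -= 1` → num = 48
`z //= 2` → z = 14
So z = 14

Answer: 14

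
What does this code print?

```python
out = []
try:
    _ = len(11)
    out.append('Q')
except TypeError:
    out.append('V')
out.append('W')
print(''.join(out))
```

Execution trace: 'V' (except TypeError) → 'W' (after the try/except). Output: VW

Answer: VW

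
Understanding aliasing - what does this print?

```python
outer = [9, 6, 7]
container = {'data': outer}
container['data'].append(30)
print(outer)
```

Key concept: dict holds reference to list.
Step by step:
`outer = [9, 6, 7]` → outer = [9, 6, 7]
`container = {'data': outer}` → container = {'data': [9, 6, 7]}
`container['data'].append(30)` → outer = [9, 6, 7, 30]; container = {'data': [9, 6, 7, 30]}
`print(outer)` → prints [9, 6, 7, 30]

Answer: [9, 6, 7, 30]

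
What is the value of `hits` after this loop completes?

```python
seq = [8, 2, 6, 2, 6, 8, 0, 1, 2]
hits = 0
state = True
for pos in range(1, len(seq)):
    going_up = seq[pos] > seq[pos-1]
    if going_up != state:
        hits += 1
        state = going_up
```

Count direction changes in [8, 2, 6, 2, 6, 8, 0, 1, 2]
`hits` takes the values: 0 → 1 → 2 → 3 → 4 → 5 → 6

Answer: 6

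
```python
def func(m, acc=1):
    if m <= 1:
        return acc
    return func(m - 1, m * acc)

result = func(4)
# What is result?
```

Accumulator trace (n, acc): (4, 1) -> (3, 4) -> (2, 12) -> (1, 24) -> return 24

Answer: 24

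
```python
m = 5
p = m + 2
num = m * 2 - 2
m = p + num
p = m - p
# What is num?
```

Trace:
`m = 5` → m = 5
`p = m + 2` → p = 7
`num = m * 2 - 2` → num = 8
`m = p + num` → m = 15
`p = m - p` → p = 8
So num = 8

Answer: 8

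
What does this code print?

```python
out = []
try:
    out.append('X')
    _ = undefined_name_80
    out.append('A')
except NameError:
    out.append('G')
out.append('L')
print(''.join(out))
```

Execution trace: 'X' (try body) → 'G' (except NameError) → 'L' (after the try/except). Output: XGL

Answer: XGL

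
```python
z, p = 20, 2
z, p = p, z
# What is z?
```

Trace:
`z, p = 20, 2` → z = 20; p = 2
`z, p = p, z` → z = 2; p = 20
So z = 2

Answer: 2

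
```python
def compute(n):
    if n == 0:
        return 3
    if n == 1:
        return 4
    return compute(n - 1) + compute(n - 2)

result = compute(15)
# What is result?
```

Build up from base cases: compute(0)=3, compute(1)=4, compute(2)=7, compute(3)=11, compute(4)=18, compute(5)=29, compute(6)=47, ..., compute(15)=3571

Answer: 3571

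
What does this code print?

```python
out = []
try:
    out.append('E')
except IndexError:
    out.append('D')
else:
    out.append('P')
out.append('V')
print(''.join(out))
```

Execution trace: 'E' (try body, no exception) → 'P' (else) → 'V' (after the try/except). Output: EPV

Answer: EPV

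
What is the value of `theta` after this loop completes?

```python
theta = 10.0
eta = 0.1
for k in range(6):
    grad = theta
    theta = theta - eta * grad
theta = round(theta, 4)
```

Gradient descent: w = 10.0 * (1 - 0.1)^6
`theta` takes the values: 10.0 → 9.0 → 8.1 → 7.29 → 6.561 → 5.9049 → 5.31441 → 5.3144

Answer: 5.3144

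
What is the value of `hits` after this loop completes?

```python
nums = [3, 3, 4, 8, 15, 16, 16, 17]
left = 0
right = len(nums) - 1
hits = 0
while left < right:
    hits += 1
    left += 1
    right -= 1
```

Iterations until pointers meet (list length 8)
`hits` takes the values: 0 → 1 → 2 → 3 → 4

Answer: 4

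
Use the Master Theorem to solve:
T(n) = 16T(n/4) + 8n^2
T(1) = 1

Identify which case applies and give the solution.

a=16, b=4, f(n)=8n^2. log_4(16) = 2. Since c=2 = 2, Case 2 applies: T(n) = Θ(n^log_b(a) · log n) = O(n^2 log n).

Answer: O(n^2 log n) - Case 2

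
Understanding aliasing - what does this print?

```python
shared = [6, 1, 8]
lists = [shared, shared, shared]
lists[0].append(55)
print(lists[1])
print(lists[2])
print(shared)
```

Key concept: list of same reference.
Step by step:
`shared = [6, 1, 8]` → shared = [6, 1, 8]
`lists = [shared, shared, shared]` → lists = [[6, 1, 8], [6, 1, 8], [6, 1, 8]]
`lists[0].append(55)` → shared = [6, 1, 8, 55]; lists = [[6, 1, 8, 55], [6, 1, 8, 55], [6, 1, 8, 55]]
`print(lists[1])` → prints [6, 1, 8, 55]
`print(lists[2])` → prints [6, 1, 8, 55]
`print(shared)` → prints [6, 1, 8, 55]

Answer:
[6, 1, 8, 55]
[6, 1, 8, 55]
[6, 1, 8, 55]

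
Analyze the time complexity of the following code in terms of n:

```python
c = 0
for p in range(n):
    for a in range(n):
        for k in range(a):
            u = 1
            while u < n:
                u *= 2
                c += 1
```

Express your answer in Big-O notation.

Each loop level contributes: n × n × n × log n. Multiplying the contributions gives O(n^3 log n).

Answer: O(n^3 log n)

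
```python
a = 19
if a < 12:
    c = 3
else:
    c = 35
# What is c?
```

Trace:
`a = 19` → a = 19
`if a < 12: ...` → a < 12 is False, take else branch → c = 35
So c = 35

Answer: 35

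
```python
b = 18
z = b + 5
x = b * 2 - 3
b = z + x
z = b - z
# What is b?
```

Trace:
`b = 18` → b = 18
`z = b + 5` → z = 23
`x = b * 2 - 3` → x = 33
`b = z + x` → b = 56
`z = b - z` → z = 33
So b = 56

Answer: 56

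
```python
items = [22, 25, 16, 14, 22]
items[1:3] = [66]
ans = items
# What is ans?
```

Trace:
`items = [22, 25, 16, 14, 22]` → items = [22, 25, 16, 14, 22]
`items[1:3] = [66]` → items = [22, 66, 14, 22]
`ans = items` → ans = [22, 66, 14, 22]
So ans = [22, 66, 14, 22]

Answer: [22, 66, 14, 22]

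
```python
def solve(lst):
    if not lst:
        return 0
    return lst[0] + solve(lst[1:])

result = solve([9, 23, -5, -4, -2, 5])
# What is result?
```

9 + 23 + (-5) + (-4) + (-2) + 5 + 0 = 26

Answer: 26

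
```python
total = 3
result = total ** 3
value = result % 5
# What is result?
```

Trace:
`total = 3` → total = 3
`result = total ** 3` → result = 27
`value = result % 5` → value = 2
So result = 27

Answer: 27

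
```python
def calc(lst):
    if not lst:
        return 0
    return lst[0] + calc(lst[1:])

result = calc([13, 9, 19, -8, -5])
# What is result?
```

13 + 9 + 19 + (-8) + (-5) + 0 = 28

Answer: 28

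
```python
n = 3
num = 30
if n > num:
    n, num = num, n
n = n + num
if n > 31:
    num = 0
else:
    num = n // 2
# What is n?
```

Trace:
`n = 3` → n = 3
`num = 30` → num = 30
`if n > num: ...` → n > num is False → no variable changes
`n = n + num` → n = 33
`if n > 31: ...` → n > 31 is True → num = 0
So n = 33

Answer: 33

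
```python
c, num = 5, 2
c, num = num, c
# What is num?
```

Trace:
`c, num = 5, 2` → c = 5; num = 2
`c, num = num, c` → c = 2; num = 5
So num = 5

Answer: 5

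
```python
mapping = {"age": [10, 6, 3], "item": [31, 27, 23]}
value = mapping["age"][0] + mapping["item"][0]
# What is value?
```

Trace:
`mapping = {"age": [10, 6, 3], "item": [31, 27, 23]}` → mapping = {'age': [10, 6, 3], 'item': [31, 27, 23]}
`value = mapping["age"][0] + mapping["item"][0]` → value = 41
So value = 41

Answer: 41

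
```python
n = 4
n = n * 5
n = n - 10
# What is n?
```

Trace:
`n = 4` → n = 4
`n = n * 5` → n = 20
`n = n - 10` → n = 10
So n = 10

Answer: 10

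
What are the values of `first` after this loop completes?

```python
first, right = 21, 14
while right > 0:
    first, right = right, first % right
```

GCD of 21 and 14
`first` takes the values: 21 → 14 → 7

Answer: 7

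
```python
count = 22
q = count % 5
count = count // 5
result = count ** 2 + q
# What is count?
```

Trace:
`count = 22` → count = 22
`q = count % 5` → q = 2
`count = count // 5` → count = 4
`result = count ** 2 + q` → result = 18
So count = 4

Answer: 4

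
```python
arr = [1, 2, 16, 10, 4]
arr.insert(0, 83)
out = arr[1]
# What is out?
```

Trace:
`arr = [1, 2, 16, 10, 4]` → arr = [1, 2, 16, 10, 4]
`arr.insert(0, 83)` → arr = [83, 1, 2, 16, 10, 4]
`out = arr[1]` → out = 1
So out = 1

Answer: 1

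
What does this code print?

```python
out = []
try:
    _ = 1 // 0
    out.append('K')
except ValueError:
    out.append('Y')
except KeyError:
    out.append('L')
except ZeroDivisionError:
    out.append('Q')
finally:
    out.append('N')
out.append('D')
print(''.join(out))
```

Execution trace: 'Q' (except ZeroDivisionError) → 'N' (finally) → 'D' (after the try/except). Output: QND

Answer: QND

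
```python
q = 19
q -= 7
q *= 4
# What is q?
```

Trace:
`q = 19` → q = 19
`q -= 7` → q = 12
`q *= 4` → q = 48
So q = 48

Answer: 48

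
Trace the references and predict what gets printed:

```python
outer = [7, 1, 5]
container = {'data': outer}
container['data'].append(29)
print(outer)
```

Key concept: dict holds reference to list.
Step by step:
`outer = [7, 1, 5]` → outer = [7, 1, 5]
`container = {'data': outer}` → container = {'data': [7, 1, 5]}
`container['data'].append(29)` → outer = [7, 1, 5, 29]; container = {'data': [7, 1, 5, 29]}
`print(outer)` → prints [7, 1, 5, 29]

Answer: [7, 1, 5, 29]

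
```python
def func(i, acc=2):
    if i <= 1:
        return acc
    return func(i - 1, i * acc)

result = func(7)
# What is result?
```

Accumulator trace (n, acc): (7, 2) -> (6, 14) -> (5, 84) -> (4, 420) -> (3, 1680) -> (2, 5040) -> (1, 10080) -> return 10080

Answer: 10080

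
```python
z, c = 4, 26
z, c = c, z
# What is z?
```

Trace:
`z, c = 4, 26` → z = 4; c = 26
`z, c = c, z` → z = 26; c = 4
So z = 26

Answer: 26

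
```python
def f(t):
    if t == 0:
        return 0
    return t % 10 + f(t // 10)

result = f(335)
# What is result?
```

Sum of digits of 335: 5 + 3 + 3 = 11

Answer: 11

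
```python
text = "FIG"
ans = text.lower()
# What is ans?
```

Trace:
`text = "FIG"` → text = 'FIG'
`ans = text.lower()` → ans = 'fig'
So ans = 'fig'

Answer: 'fig'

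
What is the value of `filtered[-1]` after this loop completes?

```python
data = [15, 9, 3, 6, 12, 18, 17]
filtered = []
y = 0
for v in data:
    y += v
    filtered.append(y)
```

Cumulative sum ends at 80
`filtered` takes the values: [] → [15] → [15, 24] → [15, 24, 27] → [15, 24, 27, 33] → [15, 24, 27, 33, 45] → [15, 24, 27, 33, 45, 63] → [15, 24, 27, 33, 45, 63, 80]
So `filtered[-1]` = 80

Answer: 80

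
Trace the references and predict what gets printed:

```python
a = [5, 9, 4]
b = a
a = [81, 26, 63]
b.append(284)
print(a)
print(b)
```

Key concept: rebinding vs mutation: a is rebound to a new list, b still points at the original.
Step by step:
`a = [5, 9, 4]` → a = [5, 9, 4]
`b = a` → b = [5, 9, 4] (same object as a)
`a = [81, 26, 63]` → a = [81, 26, 63]
`b.append(284)` → b = [5, 9, 4, 284]
`print(a)` → prints [81, 26, 63]
`print(b)` → prints [5, 9, 4, 284]

Answer:
[81, 26, 63]
[5, 9, 4, 284]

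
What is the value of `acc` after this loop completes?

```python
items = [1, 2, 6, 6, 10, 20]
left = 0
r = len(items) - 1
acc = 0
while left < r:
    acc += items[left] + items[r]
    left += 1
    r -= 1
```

Sum of pairs from ends
`acc` takes the values: 0 → 21 → 33 → 45

Answer: 45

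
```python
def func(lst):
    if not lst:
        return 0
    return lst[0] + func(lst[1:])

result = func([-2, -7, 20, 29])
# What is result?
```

(-2) + (-7) + 20 + 29 + 0 = 40

Answer: 40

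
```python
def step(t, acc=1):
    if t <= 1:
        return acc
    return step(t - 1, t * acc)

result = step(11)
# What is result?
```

Accumulator trace (n, acc): (11, 1) -> (10, 11) -> (9, 110) -> (8, 990) -> (7, 7920) -> (6, 55440) -> (5, 332640) -> (4, 1663200) -> (3, 6652800) -> (2, 19958400) -> (1, 39916800) -> return 39916800

Answer: 39916800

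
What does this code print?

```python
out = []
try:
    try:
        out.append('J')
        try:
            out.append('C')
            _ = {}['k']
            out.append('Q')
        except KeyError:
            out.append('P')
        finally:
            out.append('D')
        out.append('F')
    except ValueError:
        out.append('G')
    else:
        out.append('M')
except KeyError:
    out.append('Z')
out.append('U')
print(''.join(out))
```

Execution trace: 'J' (try body) → 'C' (inner try body) → 'P' (inner except KeyError) → 'D' (inner finally) → 'F' (try body, no exception) → 'M' (else) → 'U' (after the try/except). Output: JCPDFMU

Answer: JCPDFMU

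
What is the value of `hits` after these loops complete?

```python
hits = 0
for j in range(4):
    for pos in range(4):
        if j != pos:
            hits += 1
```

4² - 4 (exclude diagonal)
`hits` takes the values: 0 → 1 → 2 → 3 → 4 → 5 → 6 → 7 → 8 → 9 → 10 → 11 → 12

Answer: 12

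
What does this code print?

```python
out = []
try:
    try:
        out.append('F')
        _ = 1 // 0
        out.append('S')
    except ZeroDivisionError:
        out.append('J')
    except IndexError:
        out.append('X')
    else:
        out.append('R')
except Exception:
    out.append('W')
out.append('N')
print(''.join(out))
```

Execution trace: 'F' (inner try body) → 'J' (inner except ZeroDivisionError) → 'N' (after the try/except). Output: FJN

Answer: FJN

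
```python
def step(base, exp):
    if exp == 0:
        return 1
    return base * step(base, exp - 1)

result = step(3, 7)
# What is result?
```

step(3, 7) = 3 * 3 * 3 * 3 * 3 * 3 * 3 = 2187

Answer: 2187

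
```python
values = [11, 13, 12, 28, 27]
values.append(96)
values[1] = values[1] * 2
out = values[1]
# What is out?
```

Trace:
`values = [11, 13, 12, 28, 27]` → values = [11, 13, 12, 28, 27]
`values.append(96)` → values = [11, 13, 12, 28, 27, 96]
`values[1] = values[1] * 2` → values = [11, 26, 12, 28, 27, 96]
`out = values[1]` → out = 26
So out = 26

Answer: 26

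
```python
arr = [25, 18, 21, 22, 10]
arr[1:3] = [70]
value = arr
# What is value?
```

Trace:
`arr = [25, 18, 21, 22, 10]` → arr = [25, 18, 21, 22, 10]
`arr[1:3] = [70]` → arr = [25, 70, 22, 10]
`value = arr` → value = [25, 70, 22, 10]
So value = [25, 70, 22, 10]

Answer: [25, 70, 22, 10]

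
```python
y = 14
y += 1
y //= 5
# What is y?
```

Trace:
`y = 14` → y = 14
`y += 1` → y = 15
`y //= 5` → y = 3
So y = 3

Answer: 3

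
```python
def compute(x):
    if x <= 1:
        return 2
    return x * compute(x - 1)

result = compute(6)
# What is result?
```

compute(6) = 6 * 5 * 4 * 3 * 2 * 2 = 1440

Answer: 1440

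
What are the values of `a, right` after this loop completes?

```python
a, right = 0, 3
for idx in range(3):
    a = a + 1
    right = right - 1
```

a goes 0→3, right goes 3→0
`a, right` takes the values: (0, 3) → (1, 3) → (1, 2) → (2, 2) → (2, 1) → (3, 1) → (3, 0)

Answer: 3, 0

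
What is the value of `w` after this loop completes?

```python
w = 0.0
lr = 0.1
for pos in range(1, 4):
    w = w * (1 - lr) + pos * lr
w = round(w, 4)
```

Moving average with lr=0.1
`w` takes the values: 0.0 → 0.1 → 0.29 → 0.561

Answer: 0.561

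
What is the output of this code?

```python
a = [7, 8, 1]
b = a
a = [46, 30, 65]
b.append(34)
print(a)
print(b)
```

Key concept: rebinding vs mutation: a is rebound to a new list, b still points at the original.
Step by step:
`a = [7, 8, 1]` → a = [7, 8, 1]
`b = a` → b = [7, 8, 1] (same object as a)
`a = [46, 30, 65]` → a = [46, 30, 65]
`b.append(34)` → b = [7, 8, 1, 34]
`print(a)` → prints [46, 30, 65]
`print(b)` → prints [7, 8, 1, 34]

Answer:
[46, 30, 65]
[7, 8, 1, 34]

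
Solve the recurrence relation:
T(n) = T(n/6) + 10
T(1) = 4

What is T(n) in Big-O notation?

Each step divides n by 6 and adds 10. After log_6(n) steps we reach T(1)=4. So T(n) = 10·log_6(n) + 4 = O(log n).

Answer: O(log n)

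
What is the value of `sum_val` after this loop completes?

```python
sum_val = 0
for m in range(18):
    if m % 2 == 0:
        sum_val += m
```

Sum of even numbers 0 to 17
`sum_val` takes the values: 0 → 2 → 6 → 12 → 20 → 30 → 42 → 56 → 72

Answer: 72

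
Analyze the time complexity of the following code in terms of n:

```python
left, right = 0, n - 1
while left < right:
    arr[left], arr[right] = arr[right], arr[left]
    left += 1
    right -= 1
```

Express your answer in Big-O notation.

This is In-place array reversal. Time complexity: O(n).

Answer: O(n)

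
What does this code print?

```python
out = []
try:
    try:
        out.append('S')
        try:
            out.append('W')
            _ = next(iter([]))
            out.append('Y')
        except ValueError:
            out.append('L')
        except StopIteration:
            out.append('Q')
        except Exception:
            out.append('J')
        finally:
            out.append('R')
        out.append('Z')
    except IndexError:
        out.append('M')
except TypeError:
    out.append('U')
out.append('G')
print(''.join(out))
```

Execution trace: 'S' (try body) → 'W' (inner try body) → 'Q' (inner except StopIteration) → 'R' (inner finally) → 'Z' (try body, no exception) → 'G' (after the try/except). Output: SWQRZG

Answer: SWQRZG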